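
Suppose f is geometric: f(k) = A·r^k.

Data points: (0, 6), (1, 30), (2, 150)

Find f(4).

Consecutive ratio: 30/6 = 5, and 150/30 = 5, so r = 5.
Then A·5^0 = 6 gives A = 6, and f(k) = 6·5^k.
f(4) = 6·5^4 = 3750.

3750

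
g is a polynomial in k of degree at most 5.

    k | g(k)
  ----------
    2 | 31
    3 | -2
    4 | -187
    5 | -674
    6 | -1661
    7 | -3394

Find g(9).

-10322

Write g(k) = ak^5 + bk^4 + ck³ + dk² + ek + p; the 6 given values yield a linear system in the 6 coefficients.
Solving, the leading coefficient vanishes, and g(k) = -2k^4 + 3k³ + 7k² + 5k + 1.
Then g(9) = -10322.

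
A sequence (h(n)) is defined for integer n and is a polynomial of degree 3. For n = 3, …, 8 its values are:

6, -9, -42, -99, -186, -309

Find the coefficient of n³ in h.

First differences: -15, -33, -57, -87, -123. Second differences: -18, -24, -30, -36. Third differences: -6, -6, -6.
Level-3 differences are constant, so h has degree 3.
Fitting a degree-3 polynomial gives h(n) = -n³ + 3n² + n + 3.
The coefficient of n³ is -1.

-1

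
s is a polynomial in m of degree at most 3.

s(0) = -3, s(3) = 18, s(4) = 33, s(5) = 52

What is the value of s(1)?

Write s(m) = am³ + bm² + cm + d; the 4 given values yield a linear system in the 4 coefficients.
Solving, the leading coefficient vanishes, and s(m) = 2m² + m - 3.
Then s(1) = 0.

0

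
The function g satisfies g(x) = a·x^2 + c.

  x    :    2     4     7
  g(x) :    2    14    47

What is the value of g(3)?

From g(2) = 2 and g(4) = 14: 4a + c = 2 and 16a + c = 14.
Subtracting: 12a = 12, so a = 1; then c = 2 − 1·4 = -2.
So g(x) = 1x² − 2, and g(3) = 7.

7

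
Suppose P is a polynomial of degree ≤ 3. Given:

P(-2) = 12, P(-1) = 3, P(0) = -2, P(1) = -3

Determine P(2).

Write P(m) = am³ + bm² + cm + d; the 4 given values yield a linear system in the 4 coefficients.
Solving, the leading coefficient vanishes, and P(m) = 2m² - 3m - 2.
Then P(2) = 0.

0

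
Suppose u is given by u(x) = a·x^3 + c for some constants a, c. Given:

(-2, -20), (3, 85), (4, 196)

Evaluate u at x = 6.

From u(-2) = -20 and u(3) = 85: -8a + c = -20 and 27a + c = 85.
Subtracting: 35a = 105, so a = 3; then c = -20 − 3·(-8) = 4.
So u(x) = 3x³ + 4, and u(6) = 652.

652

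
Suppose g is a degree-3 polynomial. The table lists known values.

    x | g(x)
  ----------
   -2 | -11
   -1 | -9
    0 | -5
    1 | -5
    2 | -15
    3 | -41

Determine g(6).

-275

First differences: 2, 4, 0, -10, -26. Second differences: 2, -4, -10, -16. Third differences: -6, -6, -6.
Level-3 differences are constant, so g has degree 3.
Fitting a degree-3 polynomial gives g(x) = -x³ - 2x² + 3x - 5.
Then g(6) = -275.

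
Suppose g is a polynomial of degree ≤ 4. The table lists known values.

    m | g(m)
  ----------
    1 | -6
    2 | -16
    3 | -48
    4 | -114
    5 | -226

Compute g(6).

-396

Write g(m) = am^4 + bm³ + cm² + dm + e; the 5 given values yield a linear system in the 5 coefficients.
Solving, the leading coefficient vanishes, and g(m) = -2m³ + m² + m - 6.
Then g(6) = -396.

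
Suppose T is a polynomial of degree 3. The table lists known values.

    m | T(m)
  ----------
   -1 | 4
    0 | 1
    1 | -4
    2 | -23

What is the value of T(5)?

Write T(m) = am³ + bm² + cm + d; the 4 given values yield a linear system in the 4 coefficients.
Solving, T(m) = -2m³ - m² - 2m + 1.
Then T(5) = -284.

-284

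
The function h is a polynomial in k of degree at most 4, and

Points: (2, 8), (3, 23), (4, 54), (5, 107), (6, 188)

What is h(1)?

First differences: 15, 31, 53, 81. Second differences: 16, 22, 28. Third differences: 6, 6.
Level-3 differences are constant, so h has degree 3.
Fitting a degree-3 polynomial gives h(k) = k³ - k² + k + 2.
Then h(1) = 3.

3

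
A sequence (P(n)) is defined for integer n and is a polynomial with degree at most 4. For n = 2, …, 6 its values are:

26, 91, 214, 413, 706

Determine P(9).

First differences: 65, 123, 199, 293. Second differences: 58, 76, 94. Third differences: 18, 18.
Level-3 differences are constant, so P has degree 3.
Fitting a degree-3 polynomial gives P(n) = 3n³ + 2n² - 2n - 2.
Then P(9) = 2329.

2329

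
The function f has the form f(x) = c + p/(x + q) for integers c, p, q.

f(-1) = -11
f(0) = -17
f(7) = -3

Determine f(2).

7

(f(x) − c)(x + q) = p for each data point; the three points give a linear system in c and q, then p follows.
Solving: c = -5, q = -1, p = 12, so f(x) = -5 + 12/(x − 1).
Then f(2) = -5 + 12/1 = 7.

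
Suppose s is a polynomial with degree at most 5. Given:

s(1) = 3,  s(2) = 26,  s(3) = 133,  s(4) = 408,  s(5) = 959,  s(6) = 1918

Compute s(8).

5708

First differences: 23, 107, 275, 551, 959. Second differences: 84, 168, 276, 408. Third differences: 84, 108, 132. Fourth differences: 24, 24.
Level-4 differences are constant, so s has degree 4.
Fitting a degree-4 polynomial gives s(n) = n^4 + 4n³ - 7n² + n + 4.
Then s(8) = 5708.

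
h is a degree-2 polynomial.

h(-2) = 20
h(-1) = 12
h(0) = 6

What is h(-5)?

Write h(t) = at² + bt + c; the 3 given values yield a linear system in the 3 coefficients.
Solving, h(t) = t² - 5t + 6.
Then h(-5) = 56.

56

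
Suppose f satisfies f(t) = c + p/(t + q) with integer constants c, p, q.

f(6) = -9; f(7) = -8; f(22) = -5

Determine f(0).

(f(t) − c)(t + q) = p for each data point; the three points give a linear system in c and q, then p follows.
Solving: c = -4, q = -2, p = -20, so f(t) = -4 − 20/(t − 2).
Then f(0) = -4 − 20/(-2) = 6.

6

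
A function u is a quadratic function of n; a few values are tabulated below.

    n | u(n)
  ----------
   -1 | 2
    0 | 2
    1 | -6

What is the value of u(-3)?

-22

Write u(n) = an² + bn + c; the 3 given values yield a linear system in the 3 coefficients.
Solving, u(n) = -4n² - 4n + 2.
Then u(-3) = -22.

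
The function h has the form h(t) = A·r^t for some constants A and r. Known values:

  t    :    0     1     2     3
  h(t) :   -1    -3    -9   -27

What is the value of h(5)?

-243

Consecutive ratio: -3/(-1) = 3, and -9/(-3) = 3, so r = 3.
Then A·3^0 = -1 gives A = -1, and h(t) = -1·3^t.
h(5) = -1·3^5 = -243.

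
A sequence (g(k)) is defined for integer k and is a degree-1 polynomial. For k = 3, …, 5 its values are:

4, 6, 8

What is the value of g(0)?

-2

First differences: 2, 2.
Level-1 differences are constant, so g has degree 1.
Fitting a degree-1 polynomial gives g(k) = 2k - 2.
Then g(0) = -2.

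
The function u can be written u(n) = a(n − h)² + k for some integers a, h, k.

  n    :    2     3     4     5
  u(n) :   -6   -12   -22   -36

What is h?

First differences -6, -10, -14; second difference -4 = 2a, so a = -2.
Expanding, the n-coefficient is −2ah = 4h; matching it to the data gives h = 1, and then k = -4.
So u(n) = -2(n − 1)² − 4.
Hence h = 1.

1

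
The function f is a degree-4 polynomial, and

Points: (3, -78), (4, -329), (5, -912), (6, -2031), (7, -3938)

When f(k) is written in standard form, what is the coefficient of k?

-3

Write f(k) = ak^4 + bk³ + ck² + dk + e; the 5 given values yield a linear system in the 5 coefficients.
Solving, f(k) = -2k^4 + 2k³ + 4k² - 3k + 3.
The coefficient of k is -3.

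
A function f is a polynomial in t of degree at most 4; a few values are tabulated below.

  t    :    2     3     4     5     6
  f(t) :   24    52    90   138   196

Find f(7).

First differences: 28, 38, 48, 58. Second differences: 10, 10, 10.
Level-2 differences are constant, so f has degree 2.
Fitting a degree-2 polynomial gives f(t) = 5t² + 3t - 2.
Then f(7) = 264.

264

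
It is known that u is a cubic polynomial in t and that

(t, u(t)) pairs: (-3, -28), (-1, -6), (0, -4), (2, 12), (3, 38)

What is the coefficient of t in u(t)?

2

Write u(t) = at³ + bt² + ct + d; the 5 given values yield a linear system in the 4 coefficients.
Solving, u(t) = t³ + t² + 2t - 4.
The coefficient of t is 2.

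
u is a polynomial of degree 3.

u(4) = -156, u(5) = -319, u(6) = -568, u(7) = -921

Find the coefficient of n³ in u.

-3

Write u(n) = an³ + bn² + cn + d; the 4 given values yield a linear system in the 4 coefficients.
Solving, u(n) = -3n³ + 2n² + 2n - 4.
The coefficient of n³ is -3.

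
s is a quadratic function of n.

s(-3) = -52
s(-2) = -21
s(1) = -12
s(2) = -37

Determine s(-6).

Write s(n) = an² + bn + c; the 4 given values yield a linear system in the 3 coefficients.
Solving, s(n) = -7n² - 4n - 1.
Then s(-6) = -229.

-229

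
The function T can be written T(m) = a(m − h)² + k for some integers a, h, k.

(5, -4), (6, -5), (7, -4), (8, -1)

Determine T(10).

11

First differences -1, 1, 3; second difference 2 = 2a, so a = 1.
Expanding, the m-coefficient is −2ah = -2h; matching it to the data gives h = 6, and then k = -5.
So T(m) = 1(m − 6)² − 5.
T(10) = 1·4² − 5 = 11.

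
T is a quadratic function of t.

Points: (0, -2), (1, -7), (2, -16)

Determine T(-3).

Write T(t) = at² + bt + c; the 3 given values yield a linear system in the 3 coefficients.
Solving, T(t) = -2t² - 3t - 2.
Then T(-3) = -11.

-11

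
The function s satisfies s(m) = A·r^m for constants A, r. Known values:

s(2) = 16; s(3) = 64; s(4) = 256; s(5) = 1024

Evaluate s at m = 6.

4096

Consecutive ratio: 64/16 = 4, and 256/64 = 4, so r = 4.
Then A·4^2 = 16 gives A = 1, and s(m) = 1·4^m.
s(6) = 1·4^6 = 4096.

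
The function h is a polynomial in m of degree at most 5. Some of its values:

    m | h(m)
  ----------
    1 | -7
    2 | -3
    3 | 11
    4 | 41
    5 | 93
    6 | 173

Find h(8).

First differences: 4, 14, 30, 52, 80. Second differences: 10, 16, 22, 28. Third differences: 6, 6, 6.
Level-3 differences are constant, so h has degree 3.
Fitting a degree-3 polynomial gives h(m) = m³ - m² - 7.
Then h(8) = 441.

441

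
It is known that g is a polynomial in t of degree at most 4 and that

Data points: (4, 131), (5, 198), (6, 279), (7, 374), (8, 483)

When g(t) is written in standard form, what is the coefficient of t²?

First differences: 67, 81, 95, 109. Second differences: 14, 14, 14.
Level-2 differences are constant, so g has degree 2.
Fitting a degree-2 polynomial gives g(t) = 7t² + 4t + 3.
The coefficient of t² is 7.

7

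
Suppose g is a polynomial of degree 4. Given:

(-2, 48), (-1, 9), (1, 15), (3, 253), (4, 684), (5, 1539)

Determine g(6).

Write g(t) = at^4 + bt³ + ct² + dt + e; the 6 given values yield a linear system in the 5 coefficients.
Solving, g(t) = 2t^4 + t³ + 6t² + 2t + 4.
Then g(6) = 3040.

3040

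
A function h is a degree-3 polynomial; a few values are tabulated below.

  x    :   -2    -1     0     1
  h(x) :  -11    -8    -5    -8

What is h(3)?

Write h(x) = ax³ + bx² + cx + d; the 4 given values yield a linear system in the 4 coefficients.
Solving, h(x) = -x³ - 3x² + x - 5.
Then h(3) = -56.

-56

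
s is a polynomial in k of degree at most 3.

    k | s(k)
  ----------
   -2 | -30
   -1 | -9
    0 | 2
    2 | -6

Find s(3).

-25

Write s(k) = ak³ + bk² + ck + d; the 4 given values yield a linear system in the 4 coefficients.
Solving, the leading coefficient vanishes, and s(k) = -5k² + 6k + 2.
Then s(3) = -25.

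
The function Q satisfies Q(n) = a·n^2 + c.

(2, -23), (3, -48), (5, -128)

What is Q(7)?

-248

From Q(2) = -23 and Q(3) = -48: 4a + c = -23 and 9a + c = -48.
Subtracting: 5a = -25, so a = -5; then c = -23 − (-5)·4 = -3.
So Q(n) = -5n² − 3, and Q(7) = -248.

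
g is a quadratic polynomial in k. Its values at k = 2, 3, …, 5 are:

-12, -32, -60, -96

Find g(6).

-140

First differences: -20, -28, -36. Second differences: -8, -8.
Level-2 differences are constant, so g has degree 2.
Fitting a degree-2 polynomial gives g(k) = -4k² + 4.
Then g(6) = -140.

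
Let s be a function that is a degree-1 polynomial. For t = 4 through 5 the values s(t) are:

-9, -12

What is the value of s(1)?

0

Write s(t) = at + b; the 2 given values yield a linear system in the 2 coefficients.
Solving, s(t) = -3t + 3.
Then s(1) = 0.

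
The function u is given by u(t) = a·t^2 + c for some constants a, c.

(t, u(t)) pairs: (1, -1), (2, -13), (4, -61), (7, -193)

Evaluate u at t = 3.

-33

From u(1) = -1 and u(2) = -13: 1a + c = -1 and 4a + c = -13.
Subtracting: 3a = -12, so a = -4; then c = -1 − (-4)·1 = 3.
So u(t) = -4t² + 3, and u(3) = -33.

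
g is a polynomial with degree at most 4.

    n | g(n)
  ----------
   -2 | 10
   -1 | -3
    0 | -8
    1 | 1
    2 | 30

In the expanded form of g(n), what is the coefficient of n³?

1

First differences: -13, -5, 9, 29. Second differences: 8, 14, 20. Third differences: 6, 6.
Level-3 differences are constant, so g has degree 3.
Fitting a degree-3 polynomial gives g(n) = n³ + 7n² + n - 8.
The coefficient of n³ is 1.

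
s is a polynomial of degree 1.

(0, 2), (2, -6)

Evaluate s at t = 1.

-2

Write s(t) = at + b; the 2 given values yield a linear system in the 2 coefficients.
Solving, s(t) = -4t + 2.
Then s(1) = -2.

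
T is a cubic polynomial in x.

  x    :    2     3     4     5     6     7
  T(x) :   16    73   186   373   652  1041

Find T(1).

-3

First differences: 57, 113, 187, 279, 389. Second differences: 56, 74, 92, 110. Third differences: 18, 18, 18.
Level-3 differences are constant, so T has degree 3.
Fitting a degree-3 polynomial gives T(x) = 3x³ + x² - 5x - 2.
Then T(1) = -3.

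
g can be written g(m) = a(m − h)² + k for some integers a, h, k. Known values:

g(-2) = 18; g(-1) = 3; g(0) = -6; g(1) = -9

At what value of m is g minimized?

1

First differences -15, -9, -3; second difference 6 = 2a, so a = 3.
Expanding, the m-coefficient is −2ah = -6h; matching it to the data gives h = 1, and then k = -9.
So g(m) = 3(m − 1)² − 9.
Hence h = 1.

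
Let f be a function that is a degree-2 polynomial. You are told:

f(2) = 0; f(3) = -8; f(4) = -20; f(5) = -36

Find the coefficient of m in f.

First differences: -8, -12, -16. Second differences: -4, -4.
Level-2 differences are constant, so f has degree 2.
Fitting a degree-2 polynomial gives f(m) = -2m² + 2m + 4.
The coefficient of m is 2.

2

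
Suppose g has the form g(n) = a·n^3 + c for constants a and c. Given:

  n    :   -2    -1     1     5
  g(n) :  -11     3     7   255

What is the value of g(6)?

From g(-2) = -11 and g(-1) = 3: -8a + c = -11 and -1a + c = 3.
Subtracting: 7a = 14, so a = 2; then c = -11 − 2·(-8) = 5.
So g(n) = 2n³ + 5, and g(6) = 437.

437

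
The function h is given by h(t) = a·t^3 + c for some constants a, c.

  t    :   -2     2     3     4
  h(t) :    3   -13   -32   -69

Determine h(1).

-6

From h(-2) = 3 and h(2) = -13: -8a + c = 3 and 8a + c = -13.
Subtracting: 16a = -16, so a = -1; then c = 3 − (-1)·(-8) = -5.
So h(t) = -1t³ − 5, and h(1) = -6.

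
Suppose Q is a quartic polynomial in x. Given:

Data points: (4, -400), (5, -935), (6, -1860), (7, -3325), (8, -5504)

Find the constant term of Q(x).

Write Q(x) = ax^4 + bx³ + cx² + dx + e; the 5 given values yield a linear system in the 5 coefficients.
Solving, Q(x) = -x^4 - 3x³ + x² + 8x.
The constant term is Q(0) = 0.

0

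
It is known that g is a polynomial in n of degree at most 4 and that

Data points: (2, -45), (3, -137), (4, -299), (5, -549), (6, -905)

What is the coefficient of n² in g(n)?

Write g(n) = an^4 + bn³ + cn² + dn + e; the 5 given values yield a linear system in the 5 coefficients.
Solving, the leading coefficient vanishes, and g(n) = -3n³ - 8n² + 5n + 1.
The coefficient of n² is -8.

-8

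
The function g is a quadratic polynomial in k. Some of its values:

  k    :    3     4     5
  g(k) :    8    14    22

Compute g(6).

32

Write g(k) = ak² + bk + c; the 3 given values yield a linear system in the 3 coefficients.
Solving, g(k) = k² - k + 2.
Then g(6) = 32.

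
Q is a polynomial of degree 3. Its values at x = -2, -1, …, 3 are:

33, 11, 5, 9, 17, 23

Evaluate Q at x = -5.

255

First differences: -22, -6, 4, 8, 6. Second differences: 16, 10, 4, -2. Third differences: -6, -6, -6.
Level-3 differences are constant, so Q has degree 3.
Fitting a degree-3 polynomial gives Q(x) = -x³ + 5x² + 5.
Then Q(-5) = 255.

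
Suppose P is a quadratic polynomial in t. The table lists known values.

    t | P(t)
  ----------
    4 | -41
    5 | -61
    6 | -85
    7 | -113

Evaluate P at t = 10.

-221

First differences: -20, -24, -28. Second differences: -4, -4.
Level-2 differences are constant, so P has degree 2.
Fitting a degree-2 polynomial gives P(t) = -2t² - 2t - 1.
Then P(10) = -221.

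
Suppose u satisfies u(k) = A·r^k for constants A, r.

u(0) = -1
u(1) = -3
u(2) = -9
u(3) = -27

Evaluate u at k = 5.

-243

Consecutive ratio: -3/(-1) = 3, and -9/(-3) = 3, so r = 3.
Then A·3^0 = -1 gives A = -1, and u(k) = -1·3^k.
u(5) = -1·3^5 = -243.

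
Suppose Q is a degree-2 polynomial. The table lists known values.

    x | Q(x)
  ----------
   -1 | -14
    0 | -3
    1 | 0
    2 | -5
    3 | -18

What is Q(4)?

First differences: 11, 3, -5, -13. Second differences: -8, -8, -8.
Level-2 differences are constant, so Q has degree 2.
Fitting a degree-2 polynomial gives Q(x) = -4x² + 7x - 3.
Then Q(4) = -39.

-39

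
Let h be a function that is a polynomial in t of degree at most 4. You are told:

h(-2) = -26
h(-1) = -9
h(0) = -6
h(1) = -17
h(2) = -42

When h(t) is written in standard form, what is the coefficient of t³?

0

First differences: 17, 3, -11, -25. Second differences: -14, -14, -14.
Level-2 differences are constant, so h has degree 2.
Fitting a degree-2 polynomial gives h(t) = -7t² - 4t - 6.
The coefficient of t³ is 0.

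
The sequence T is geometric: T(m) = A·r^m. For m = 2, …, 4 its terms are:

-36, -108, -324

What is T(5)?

-972

Consecutive ratio: -108/(-36) = 3, and -324/(-108) = 3, so r = 3.
Then A·3^2 = -36 gives A = -4, and T(m) = -4·3^m.
T(5) = -4·3^5 = -972.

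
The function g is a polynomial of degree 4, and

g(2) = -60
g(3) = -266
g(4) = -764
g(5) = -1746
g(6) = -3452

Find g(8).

-10236

Write g(k) = ak^4 + bk³ + ck² + dk + e; the 5 given values yield a linear system in the 5 coefficients.
Solving, g(k) = -2k^4 - 4k³ + 4.
Then g(8) = -10236.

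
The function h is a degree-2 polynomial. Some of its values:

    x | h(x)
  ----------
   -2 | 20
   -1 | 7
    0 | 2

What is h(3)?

35

Write h(x) = ax² + bx + c; the 3 given values yield a linear system in the 3 coefficients.
Solving, h(x) = 4x² - x + 2.
Then h(3) = 35.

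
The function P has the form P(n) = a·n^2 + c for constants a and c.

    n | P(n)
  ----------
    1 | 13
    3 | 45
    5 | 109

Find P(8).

265

From P(1) = 13 and P(3) = 45: 1a + c = 13 and 9a + c = 45.
Subtracting: 8a = 32, so a = 4; then c = 13 − 4·1 = 9.
So P(n) = 4n² + 9, and P(8) = 265.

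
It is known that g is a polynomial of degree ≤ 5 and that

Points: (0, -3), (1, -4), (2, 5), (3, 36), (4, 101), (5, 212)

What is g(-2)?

First differences: -1, 9, 31, 65, 111. Second differences: 10, 22, 34, 46. Third differences: 12, 12, 12.
Level-3 differences are constant, so g has degree 3.
Fitting a degree-3 polynomial gives g(t) = 2t³ - t² - 2t - 3.
Then g(-2) = -19.

-19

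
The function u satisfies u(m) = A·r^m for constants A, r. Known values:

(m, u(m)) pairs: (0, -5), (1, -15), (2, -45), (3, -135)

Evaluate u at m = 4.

-405

Consecutive ratio: -15/(-5) = 3, and -45/(-15) = 3, so r = 3.
Then A·3^0 = -5 gives A = -5, and u(m) = -5·3^m.
u(4) = -5·3^4 = -405.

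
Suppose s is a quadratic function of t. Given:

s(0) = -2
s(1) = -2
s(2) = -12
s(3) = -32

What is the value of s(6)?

Write s(t) = at² + bt + c; the 4 given values yield a linear system in the 3 coefficients.
Solving, s(t) = -5t² + 5t - 2.
Then s(6) = -152.

-152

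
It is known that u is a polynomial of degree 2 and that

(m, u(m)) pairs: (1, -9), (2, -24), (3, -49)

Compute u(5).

-129

Write u(m) = am² + bm + c; the 3 given values yield a linear system in the 3 coefficients.
Solving, u(m) = -5m² - 4.
Then u(5) = -129.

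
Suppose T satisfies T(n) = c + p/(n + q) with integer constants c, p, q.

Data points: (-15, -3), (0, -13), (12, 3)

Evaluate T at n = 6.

(T(n) − c)(n + q) = p for each data point; the three points give a linear system in c and q, then p follows.
Solving: c = -1, q = -3, p = 36, so T(n) = -1 + 36/(n − 3).
Then T(6) = -1 + 36/3 = 11.

11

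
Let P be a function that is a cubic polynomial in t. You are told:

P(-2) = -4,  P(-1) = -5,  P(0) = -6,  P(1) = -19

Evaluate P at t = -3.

9

Write P(t) = at³ + bt² + ct + d; the 4 given values yield a linear system in the 4 coefficients.
Solving, P(t) = -2t³ - 6t² - 5t - 6.
Then P(-3) = 9.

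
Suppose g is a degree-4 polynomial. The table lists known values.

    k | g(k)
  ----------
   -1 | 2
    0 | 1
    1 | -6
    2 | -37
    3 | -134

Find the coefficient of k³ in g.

-1

Write g(k) = ak^4 + bk³ + ck² + dk + e; the 5 given values yield a linear system in the 5 coefficients.
Solving, g(k) = -k^4 - k³ - 2k² - 3k + 1.
The coefficient of k³ is -1.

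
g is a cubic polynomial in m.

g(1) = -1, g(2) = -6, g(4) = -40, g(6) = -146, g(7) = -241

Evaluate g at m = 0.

Write g(m) = am³ + bm² + cm + d; the 5 given values yield a linear system in the 4 coefficients.
Solving, g(m) = -m³ + 3m² - 7m + 4.
Then g(0) = 4.

4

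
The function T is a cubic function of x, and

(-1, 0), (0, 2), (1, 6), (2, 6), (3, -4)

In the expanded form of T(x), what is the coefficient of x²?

1

Write T(x) = ax³ + bx² + cx + d; the 5 given values yield a linear system in the 4 coefficients.
Solving, T(x) = -x³ + x² + 4x + 2.
The coefficient of x² is 1.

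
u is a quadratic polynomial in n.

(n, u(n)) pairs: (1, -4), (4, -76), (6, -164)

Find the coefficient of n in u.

Write u(n) = an² + bn + c; the 3 given values yield a linear system in the 3 coefficients.
Solving, u(n) = -4n² - 4n + 4.
The coefficient of n is -4.

-4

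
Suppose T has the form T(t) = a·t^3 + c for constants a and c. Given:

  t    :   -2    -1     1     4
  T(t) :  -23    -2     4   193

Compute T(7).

1030

From T(-2) = -23 and T(-1) = -2: -8a + c = -23 and -1a + c = -2.
Subtracting: 7a = 21, so a = 3; then c = -23 − 3·(-8) = 1.
So T(t) = 3t³ + 1, and T(7) = 1030.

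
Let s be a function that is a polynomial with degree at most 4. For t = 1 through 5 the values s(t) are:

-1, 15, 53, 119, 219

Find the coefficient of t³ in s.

1

First differences: 16, 38, 66, 100. Second differences: 22, 28, 34. Third differences: 6, 6.
Level-3 differences are constant, so s has degree 3.
Fitting a degree-3 polynomial gives s(t) = t³ + 5t² - 6t - 1.
The coefficient of t³ is 1.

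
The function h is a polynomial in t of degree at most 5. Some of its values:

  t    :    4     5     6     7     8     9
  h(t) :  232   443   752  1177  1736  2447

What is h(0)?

Write h(t) = at^5 + bt^4 + ct³ + dt² + et + p; the 6 given values yield a linear system in the 6 coefficients.
Solving, the top 2 coefficients vanish, and h(t) = 3t³ + 4t² - 8t + 8.
The constant term is h(0) = 8.

8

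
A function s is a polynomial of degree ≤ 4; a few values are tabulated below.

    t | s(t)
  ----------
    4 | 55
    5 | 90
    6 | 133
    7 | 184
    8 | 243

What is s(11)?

First differences: 35, 43, 51, 59. Second differences: 8, 8, 8.
Level-2 differences are constant, so s has degree 2.
Fitting a degree-2 polynomial gives s(t) = 4t² - t - 5.
Then s(11) = 468.

468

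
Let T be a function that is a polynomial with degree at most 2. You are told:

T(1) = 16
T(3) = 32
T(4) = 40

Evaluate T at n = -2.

-8

Write T(n) = an² + bn + c; the 3 given values yield a linear system in the 3 coefficients.
Solving, the leading coefficient vanishes, and T(n) = 8n + 8.
Then T(-2) = -8.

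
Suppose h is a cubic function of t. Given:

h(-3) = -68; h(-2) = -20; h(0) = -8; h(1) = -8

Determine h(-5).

Write h(t) = at³ + bt² + ct + d; the 4 given values yield a linear system in the 4 coefficients.
Solving, h(t) = 3t³ + t² - 4t - 8.
Then h(-5) = -338.

-338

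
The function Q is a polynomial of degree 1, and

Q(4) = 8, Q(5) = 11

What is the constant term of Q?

-4

Write Q(k) = ak + b; the 2 given values yield a linear system in the 2 coefficients.
Solving, Q(k) = 3k - 4.
The constant term is Q(0) = -4.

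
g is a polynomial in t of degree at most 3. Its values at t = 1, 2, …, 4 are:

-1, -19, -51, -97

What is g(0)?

First differences: -18, -32, -46. Second differences: -14, -14.
Level-2 differences are constant, so g has degree 2.
Fitting a degree-2 polynomial gives g(t) = -7t² + 3t + 3.
The constant term is g(0) = 3.

3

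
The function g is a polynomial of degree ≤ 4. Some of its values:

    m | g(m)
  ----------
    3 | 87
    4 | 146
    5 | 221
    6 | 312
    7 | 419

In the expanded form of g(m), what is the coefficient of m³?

First differences: 59, 75, 91, 107. Second differences: 16, 16, 16.
Level-2 differences are constant, so g has degree 2.
Fitting a degree-2 polynomial gives g(m) = 8m² + 3m + 6.
The coefficient of m³ is 0.

0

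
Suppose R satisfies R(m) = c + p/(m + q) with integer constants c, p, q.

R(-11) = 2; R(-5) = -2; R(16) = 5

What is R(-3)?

(R(m) − c)(m + q) = p for each data point; the three points give a linear system in c and q, then p follows.
Solving: c = 4, q = 2, p = 18, so R(m) = 4 + 18/(m + 2).
Then R(-3) = 4 + 18/(-1) = -14.

-14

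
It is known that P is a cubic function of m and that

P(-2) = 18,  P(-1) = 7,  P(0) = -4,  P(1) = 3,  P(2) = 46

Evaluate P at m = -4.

-32

First differences: -11, -11, 7, 43. Second differences: 0, 18, 36. Third differences: 18, 18.
Level-3 differences are constant, so P has degree 3.
Fitting a degree-3 polynomial gives P(m) = 3m³ + 9m² - 5m - 4.
Then P(-4) = -32.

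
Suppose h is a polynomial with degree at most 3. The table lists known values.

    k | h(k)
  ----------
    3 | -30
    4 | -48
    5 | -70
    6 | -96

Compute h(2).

First differences: -18, -22, -26. Second differences: -4, -4.
Level-2 differences are constant, so h has degree 2.
Fitting a degree-2 polynomial gives h(k) = -2k² - 4k.
Then h(2) = -16.

-16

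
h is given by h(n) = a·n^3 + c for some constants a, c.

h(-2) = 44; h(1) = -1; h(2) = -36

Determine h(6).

From h(-2) = 44 and h(1) = -1: -8a + c = 44 and 1a + c = -1.
Subtracting: 9a = -45, so a = -5; then c = 44 − (-5)·(-8) = 4.
So h(n) = -5n³ + 4, and h(6) = -1076.

-1076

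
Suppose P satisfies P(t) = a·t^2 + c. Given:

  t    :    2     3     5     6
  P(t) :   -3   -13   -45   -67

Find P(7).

From P(2) = -3 and P(3) = -13: 4a + c = -3 and 9a + c = -13.
Subtracting: 5a = -10, so a = -2; then c = -3 − (-2)·4 = 5.
So P(t) = -2t² + 5, and P(7) = -93.

-93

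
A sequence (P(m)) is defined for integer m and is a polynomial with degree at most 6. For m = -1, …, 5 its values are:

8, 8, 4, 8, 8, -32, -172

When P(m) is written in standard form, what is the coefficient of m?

First differences: 0, -4, 4, 0, -40, -140. Second differences: -4, 8, -4, -40, -100. Third differences: 12, -12, -36, -60. Fourth differences: -24, -24, -24.
Level-4 differences are constant, so P has degree 4.
Fitting a degree-4 polynomial gives P(m) = -m^4 + 4m³ - m² - 6m + 8.
The coefficient of m is -6.

-6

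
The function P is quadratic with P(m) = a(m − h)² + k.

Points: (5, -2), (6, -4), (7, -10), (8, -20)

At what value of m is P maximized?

5

First differences -2, -6, -10; second difference -4 = 2a, so a = -2.
Expanding, the m-coefficient is −2ah = 4h; matching it to the data gives h = 5, and then k = -2.
So P(m) = -2(m − 5)² − 2.
Hence h = 5.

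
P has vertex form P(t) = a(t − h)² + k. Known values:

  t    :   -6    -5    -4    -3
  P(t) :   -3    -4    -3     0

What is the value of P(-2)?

First differences -1, 1, 3; second difference 2 = 2a, so a = 1.
Expanding, the t-coefficient is −2ah = -2h; matching it to the data gives h = -5, and then k = -4.
So P(t) = 1(t + 5)² − 4.
P(-2) = 1·3² − 4 = 5.

5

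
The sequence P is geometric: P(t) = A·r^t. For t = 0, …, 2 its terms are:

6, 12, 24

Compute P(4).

Consecutive ratio: 12/6 = 2, and 24/12 = 2, so r = 2.
Then A·2^0 = 6 gives A = 6, and P(t) = 6·2^t.
P(4) = 6·2^4 = 96.

96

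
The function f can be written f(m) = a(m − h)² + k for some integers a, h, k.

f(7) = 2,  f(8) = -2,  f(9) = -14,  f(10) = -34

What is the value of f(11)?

First differences -4, -12, -20; second difference -8 = 2a, so a = -4.
Expanding, the m-coefficient is −2ah = 8h; matching it to the data gives h = 7, and then k = 2.
So f(m) = -4(m − 7)² + 2.
f(11) = -4·4² + 2 = -62.

-62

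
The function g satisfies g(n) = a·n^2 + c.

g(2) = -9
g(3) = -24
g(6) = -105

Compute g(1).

From g(2) = -9 and g(3) = -24: 4a + c = -9 and 9a + c = -24.
Subtracting: 5a = -15, so a = -3; then c = -9 − (-3)·4 = 3.
So g(n) = -3n² + 3, and g(1) = 0.

0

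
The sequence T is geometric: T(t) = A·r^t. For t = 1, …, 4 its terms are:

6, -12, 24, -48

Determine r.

Consecutive ratio: -12/6 = -2, and 24/(-12) = -2, so r = -2.
Then A·(-2)^1 = 6 gives A = -3, and T(t) = -3·(-2)^t.

-2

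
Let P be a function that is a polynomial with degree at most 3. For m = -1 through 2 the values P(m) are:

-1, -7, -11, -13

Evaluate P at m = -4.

First differences: -6, -4, -2. Second differences: 2, 2.
Level-2 differences are constant, so P has degree 2.
Fitting a degree-2 polynomial gives P(m) = m² - 5m - 7.
Then P(-4) = 29.

29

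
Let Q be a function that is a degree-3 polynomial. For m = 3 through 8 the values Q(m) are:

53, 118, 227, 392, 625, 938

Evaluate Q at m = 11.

2477

First differences: 65, 109, 165, 233, 313. Second differences: 44, 56, 68, 80. Third differences: 12, 12, 12.
Level-3 differences are constant, so Q has degree 3.
Fitting a degree-3 polynomial gives Q(m) = 2m³ - 2m² + 5m + 2.
Then Q(11) = 2477.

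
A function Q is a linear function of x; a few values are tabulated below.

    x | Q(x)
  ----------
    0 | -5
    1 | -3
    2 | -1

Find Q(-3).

First differences: 2, 2.
Level-1 differences are constant, so Q has degree 1.
Fitting a degree-1 polynomial gives Q(x) = 2x - 5.
Then Q(-3) = -11.

-11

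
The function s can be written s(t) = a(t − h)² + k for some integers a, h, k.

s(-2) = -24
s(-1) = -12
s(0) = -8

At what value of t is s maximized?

First differences 12, 4; second difference -8 = 2a, so a = -4.
Expanding, the t-coefficient is −2ah = 8h; matching it to the data gives h = 0, and then k = -8.
So s(t) = -4(t + 0)² − 8.
Hence h = 0.

0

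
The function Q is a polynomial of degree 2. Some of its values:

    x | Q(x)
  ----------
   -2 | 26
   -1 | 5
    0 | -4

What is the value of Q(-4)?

Write Q(x) = ax² + bx + c; the 3 given values yield a linear system in the 3 coefficients.
Solving, Q(x) = 6x² - 3x - 4.
Then Q(-4) = 104.

104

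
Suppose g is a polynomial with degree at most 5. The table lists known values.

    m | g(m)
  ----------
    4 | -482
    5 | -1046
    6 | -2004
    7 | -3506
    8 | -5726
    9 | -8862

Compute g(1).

First differences: -564, -958, -1502, -2220, -3136. Second differences: -394, -544, -718, -916. Third differences: -150, -174, -198. Fourth differences: -24, -24.
Level-4 differences are constant, so g has degree 4.
Fitting a degree-4 polynomial gives g(m) = -m^4 - 3m³ - m² - 3m - 6.
Then g(1) = -14.

-14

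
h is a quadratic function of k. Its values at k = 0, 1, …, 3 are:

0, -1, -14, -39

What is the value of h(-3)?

-69

First differences: -1, -13, -25. Second differences: -12, -12.
Level-2 differences are constant, so h has degree 2.
Fitting a degree-2 polynomial gives h(k) = -6k² + 5k.
Then h(-3) = -69.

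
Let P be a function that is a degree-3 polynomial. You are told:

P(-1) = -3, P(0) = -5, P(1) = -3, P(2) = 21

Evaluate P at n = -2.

Write P(n) = an³ + bn² + cn + d; the 4 given values yield a linear system in the 4 coefficients.
Solving, P(n) = 3n³ + 2n² - 3n - 5.
Then P(-2) = -15.

-15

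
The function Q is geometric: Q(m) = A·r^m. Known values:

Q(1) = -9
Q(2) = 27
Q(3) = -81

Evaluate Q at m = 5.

-729

Consecutive ratio: 27/(-9) = -3, and -81/27 = -3, so r = -3.
Then A·(-3)^1 = -9 gives A = 3, and Q(m) = 3·(-3)^m.
Q(5) = 3·(-3)^5 = -729.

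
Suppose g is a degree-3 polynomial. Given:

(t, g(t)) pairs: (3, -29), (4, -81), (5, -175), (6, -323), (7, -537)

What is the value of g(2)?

-7

Write g(t) = at³ + bt² + ct + d; the 5 given values yield a linear system in the 4 coefficients.
Solving, g(t) = -2t³ + 3t² + t - 5.
Then g(2) = -7.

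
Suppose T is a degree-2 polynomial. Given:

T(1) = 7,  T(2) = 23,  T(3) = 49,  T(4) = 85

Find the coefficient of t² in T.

5

First differences: 16, 26, 36. Second differences: 10, 10.
Level-2 differences are constant, so T has degree 2.
Fitting a degree-2 polynomial gives T(t) = 5t² + t + 1.
The coefficient of t² is 5.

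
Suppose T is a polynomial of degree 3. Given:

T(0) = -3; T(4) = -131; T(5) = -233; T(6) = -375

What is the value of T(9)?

Write T(t) = at³ + bt² + ct + d; the 4 given values yield a linear system in the 4 coefficients.
Solving, T(t) = -t³ - 5t² + 4t - 3.
Then T(9) = -1101.

-1101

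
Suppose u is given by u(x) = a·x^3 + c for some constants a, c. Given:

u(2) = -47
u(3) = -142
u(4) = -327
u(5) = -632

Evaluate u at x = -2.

33

From u(2) = -47 and u(3) = -142: 8a + c = -47 and 27a + c = -142.
Subtracting: 19a = -95, so a = -5; then c = -47 − (-5)·8 = -7.
So u(x) = -5x³ − 7, and u(-2) = 33.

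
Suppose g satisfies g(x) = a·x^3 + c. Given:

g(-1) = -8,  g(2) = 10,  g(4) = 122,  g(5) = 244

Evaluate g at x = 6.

426

From g(-1) = -8 and g(2) = 10: -1a + c = -8 and 8a + c = 10.
Subtracting: 9a = 18, so a = 2; then c = -8 − 2·(-1) = -6.
So g(x) = 2x³ − 6, and g(6) = 426.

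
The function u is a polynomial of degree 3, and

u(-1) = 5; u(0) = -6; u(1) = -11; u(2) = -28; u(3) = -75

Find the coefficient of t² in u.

3

First differences: -11, -5, -17, -47. Second differences: 6, -12, -30. Third differences: -18, -18.
Level-3 differences are constant, so u has degree 3.
Fitting a degree-3 polynomial gives u(t) = -3t³ + 3t² - 5t - 6.
The coefficient of t² is 3.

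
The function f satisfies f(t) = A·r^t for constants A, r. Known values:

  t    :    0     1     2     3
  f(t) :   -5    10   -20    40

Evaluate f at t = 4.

-80

Consecutive ratio: 10/(-5) = -2, and -20/10 = -2, so r = -2.
Then A·(-2)^0 = -5 gives A = -5, and f(t) = -5·(-2)^t.
f(4) = -5·(-2)^4 = -80.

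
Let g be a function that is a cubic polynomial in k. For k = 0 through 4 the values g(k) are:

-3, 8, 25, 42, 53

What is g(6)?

First differences: 11, 17, 17, 11. Second differences: 6, 0, -6. Third differences: -6, -6.
Level-3 differences are constant, so g has degree 3.
Fitting a degree-3 polynomial gives g(k) = -k³ + 6k² + 6k - 3.
Then g(6) = 33.

33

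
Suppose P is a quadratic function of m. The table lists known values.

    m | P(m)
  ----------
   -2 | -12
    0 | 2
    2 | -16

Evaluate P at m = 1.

-3

Write P(m) = am² + bm + c; the 3 given values yield a linear system in the 3 coefficients.
Solving, P(m) = -4m² - m + 2.
Then P(1) = -3.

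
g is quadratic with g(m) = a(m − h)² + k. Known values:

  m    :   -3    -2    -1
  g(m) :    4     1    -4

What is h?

First differences -3, -5; second difference -2 = 2a, so a = -1.
Expanding, the m-coefficient is −2ah = 2h; matching it to the data gives h = -4, and then k = 5.
So g(m) = -1(m + 4)² + 5.
Hence h = -4.

-4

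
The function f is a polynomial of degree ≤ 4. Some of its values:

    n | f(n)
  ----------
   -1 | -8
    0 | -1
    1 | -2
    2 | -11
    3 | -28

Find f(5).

-86

First differences: 7, -1, -9, -17. Second differences: -8, -8, -8.
Level-2 differences are constant, so f has degree 2.
Fitting a degree-2 polynomial gives f(n) = -4n² + 3n - 1.
Then f(5) = -86.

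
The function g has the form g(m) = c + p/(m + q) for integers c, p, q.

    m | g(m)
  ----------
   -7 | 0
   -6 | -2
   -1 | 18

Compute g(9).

8

(g(m) − c)(m + q) = p for each data point; the three points give a linear system in c and q, then p follows.
Solving: c = 6, q = 3, p = 24, so g(m) = 6 + 24/(m + 3).
Then g(9) = 6 + 24/12 = 8.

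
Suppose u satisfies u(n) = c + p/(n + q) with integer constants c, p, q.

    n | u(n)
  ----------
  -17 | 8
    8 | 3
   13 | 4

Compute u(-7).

(u(n) − c)(n + q) = p for each data point; the three points give a linear system in c and q, then p follows.
Solving: c = 6, q = 2, p = -30, so u(n) = 6 − 30/(n + 2).
Then u(-7) = 6 − 30/(-5) = 12.

12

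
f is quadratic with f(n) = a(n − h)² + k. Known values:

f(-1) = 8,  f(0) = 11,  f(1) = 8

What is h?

0

First differences 3, -3; second difference -6 = 2a, so a = -3.
Expanding, the n-coefficient is −2ah = 6h; matching it to the data gives h = 0, and then k = 11.
So f(n) = -3(n + 0)² + 11.
Hence h = 0.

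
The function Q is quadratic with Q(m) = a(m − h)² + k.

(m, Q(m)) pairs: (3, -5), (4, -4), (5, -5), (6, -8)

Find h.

First differences 1, -1, -3; second difference -2 = 2a, so a = -1.
Expanding, the m-coefficient is −2ah = 2h; matching it to the data gives h = 4, and then k = -4.
So Q(m) = -1(m − 4)² − 4.
Hence h = 4.

4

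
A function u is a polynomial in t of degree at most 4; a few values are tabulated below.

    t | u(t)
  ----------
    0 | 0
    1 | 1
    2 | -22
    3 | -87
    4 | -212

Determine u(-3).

Write u(t) = at^4 + bt³ + ct² + dt + e; the 5 given values yield a linear system in the 5 coefficients.
Solving, the leading coefficient vanishes, and u(t) = -3t³ - 3t² + 7t.
Then u(-3) = 33.

33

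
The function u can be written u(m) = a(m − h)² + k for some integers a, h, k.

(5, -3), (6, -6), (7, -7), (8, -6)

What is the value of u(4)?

2

First differences -3, -1, 1; second difference 2 = 2a, so a = 1.
Expanding, the m-coefficient is −2ah = -2h; matching it to the data gives h = 7, and then k = -7.
So u(m) = 1(m − 7)² − 7.
u(4) = 1·(-3)² − 7 = 2.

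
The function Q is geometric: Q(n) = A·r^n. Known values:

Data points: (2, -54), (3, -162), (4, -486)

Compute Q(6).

Consecutive ratio: -162/(-54) = 3, and -486/(-162) = 3, so r = 3.
Then A·3^2 = -54 gives A = -6, and Q(n) = -6·3^n.
Q(6) = -6·3^6 = -4374.

-4374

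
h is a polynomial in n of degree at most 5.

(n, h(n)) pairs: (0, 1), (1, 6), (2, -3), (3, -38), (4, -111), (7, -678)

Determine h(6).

-419

Write h(n) = an^5 + bn^4 + cn³ + dn² + en + p; the 6 given values yield a linear system in the 6 coefficients.
Solving, the top 2 coefficients vanish, and h(n) = -2n³ - n² + 8n + 1.
Then h(6) = -419.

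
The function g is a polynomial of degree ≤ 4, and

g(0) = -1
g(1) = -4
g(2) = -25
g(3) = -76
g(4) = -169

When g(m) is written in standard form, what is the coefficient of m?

First differences: -3, -21, -51, -93. Second differences: -18, -30, -42. Third differences: -12, -12.
Level-3 differences are constant, so g has degree 3.
Fitting a degree-3 polynomial gives g(m) = -2m³ - 3m² + 2m - 1.
The coefficient of m is 2.

2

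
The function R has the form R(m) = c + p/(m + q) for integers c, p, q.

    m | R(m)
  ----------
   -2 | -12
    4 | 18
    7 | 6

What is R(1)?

-42

(R(m) − c)(m + q) = p for each data point; the three points give a linear system in c and q, then p follows.
Solving: c = -2, q = -2, p = 40, so R(m) = -2 + 40/(m − 2).
Then R(1) = -2 + 40/(-1) = -42.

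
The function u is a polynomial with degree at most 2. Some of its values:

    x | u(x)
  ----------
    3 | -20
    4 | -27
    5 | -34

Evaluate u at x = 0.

Write u(x) = ax² + bx + c; the 3 given values yield a linear system in the 3 coefficients.
Solving, the leading coefficient vanishes, and u(x) = -7x + 1.
Then u(0) = 1.

1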